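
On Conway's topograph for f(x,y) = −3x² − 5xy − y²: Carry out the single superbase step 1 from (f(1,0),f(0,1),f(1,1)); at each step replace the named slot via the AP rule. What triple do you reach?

start (-3,-1,-9) = (f(1,0),f(0,1),f(1,1))
replace slot 1: 2·((-1)+(-9)) − (-3) = -17 → (-17,-1,-9)

-17,-1,-9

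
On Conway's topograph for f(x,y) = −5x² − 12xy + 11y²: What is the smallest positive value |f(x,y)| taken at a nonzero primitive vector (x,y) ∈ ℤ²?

descent: ρ → (11,12,-5)  [lands on river]
river: ρ → (-5,18,2)
river: ρ → (2,18,-5)
river: ρ → (-5,12,11)
river: ρ → (11,10,-6)
river: ρ → (-6,14,7)
river: ρ → (7,14,-6)
river: ρ → (-6,10,11)
closes: descent 1, river 8
min |a| on river = 2

2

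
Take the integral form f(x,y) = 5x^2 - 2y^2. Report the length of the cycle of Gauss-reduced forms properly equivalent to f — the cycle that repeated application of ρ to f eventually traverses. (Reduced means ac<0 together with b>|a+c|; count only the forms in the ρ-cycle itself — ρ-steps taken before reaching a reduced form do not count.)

D = 40, ⌊√D⌋ = 6
descent: ρ → (-2,4,3)  [lands on river]
river: ρ → (3,2,-3)
river: ρ → (-3,4,2)
river: ρ → (2,4,-3)
river: ρ → (-3,2,3)
river: ρ → (3,4,-2)
ρ-cycle length = 6 (tail of 1 descent step not counted)

6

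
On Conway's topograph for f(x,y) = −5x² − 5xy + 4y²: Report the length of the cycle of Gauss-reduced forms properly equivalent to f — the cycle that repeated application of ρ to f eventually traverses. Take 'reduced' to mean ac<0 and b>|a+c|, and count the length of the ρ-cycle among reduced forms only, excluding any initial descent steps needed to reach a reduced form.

D = 105, ⌊√D⌋ = 10
descent: ρ → (4,5,-5)  [lands on river]
river: ρ → (-5,5,4)
river: ρ → (4,3,-6)
river: ρ → (-6,9,1)
river: ρ → (1,9,-6)
river: ρ → (-6,3,4)
ρ-cycle length = 6 (tail of 1 descent step not counted)

6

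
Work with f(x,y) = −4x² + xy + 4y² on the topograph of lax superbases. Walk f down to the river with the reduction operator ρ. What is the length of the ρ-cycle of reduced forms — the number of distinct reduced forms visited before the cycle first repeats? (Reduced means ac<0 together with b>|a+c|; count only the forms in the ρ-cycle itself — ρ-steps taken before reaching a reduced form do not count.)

D = 65, ⌊√D⌋ = 8
river: ρ → (4,7,-1)
river: ρ → (-1,7,4)
river: ρ → (4,1,-4)
river: ρ → (-4,7,1)
river: ρ → (1,7,-4)
river: ρ → (-4,1,4)
ρ-cycle length = 6 (tail of 0 descent steps not counted)

6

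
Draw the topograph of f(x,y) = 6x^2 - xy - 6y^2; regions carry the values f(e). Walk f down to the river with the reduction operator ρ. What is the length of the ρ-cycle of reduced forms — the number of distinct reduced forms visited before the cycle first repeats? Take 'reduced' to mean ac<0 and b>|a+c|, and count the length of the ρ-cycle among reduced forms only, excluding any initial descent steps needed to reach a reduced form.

D = 145, ⌊√D⌋ = 12
descent: ρ → (-6,1,6)  [lands on river]
river: ρ → (6,11,-1)
river: ρ → (-1,11,6)
river: ρ → (6,1,-6)
river: ρ → (-6,11,1)
river: ρ → (1,11,-6)
ρ-cycle length = 6 (tail of 1 descent step not counted)

6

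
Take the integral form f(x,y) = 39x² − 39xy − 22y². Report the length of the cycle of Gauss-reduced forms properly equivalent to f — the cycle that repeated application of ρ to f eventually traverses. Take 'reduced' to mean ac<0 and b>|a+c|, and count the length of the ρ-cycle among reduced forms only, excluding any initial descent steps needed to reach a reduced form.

D = 4953, ⌊√D⌋ = 70
descent: ρ → (-22,39,39)  [lands on river]
river: ρ → (39,39,-22)
river: ρ → (-22,49,29)
river: ρ → (29,67,-4)
river: ρ → (-4,69,12)
river: ρ → (12,51,-49)
river: ρ → (-49,47,14)
river: ρ → (14,65,-13)
river: ρ → (-13,65,14)
river: ρ → (14,47,-49)
river: ρ → (-49,51,12)
river: ρ → (12,69,-4)
river: ρ → (-4,67,29)
river: ρ → (29,49,-22)
ρ-cycle length = 14 (tail of 1 descent step not counted)

14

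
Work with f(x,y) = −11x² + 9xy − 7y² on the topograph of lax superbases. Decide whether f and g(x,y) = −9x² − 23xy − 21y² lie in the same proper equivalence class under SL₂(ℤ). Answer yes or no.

D₁ = -227, D₂ = -227
f is negative-definite; reduce −f:
−f: flip: (11,-9,7)→(7,9,11)
−f: translate: b→-5 (≡9 mod 14), so (7,9,11)→(7,-5,9)
−f: reduced (well bottom): (7,-5,9) with a≤c, −a<b≤a
flip sign back: reduced form of f is (-7,5,-9)
g is negative-definite; reduce −g:
−g: translate: b→5 (≡23 mod 18), so (9,23,21)→(9,5,7)
−g: flip: (9,5,7)→(7,-5,9)
−g: reduced (well bottom): (7,-5,9) with a≤c, −a<b≤a
flip sign back: reduced form of g is (-7,5,-9)
reduced forms (-7, 5, -9) vs (-7, 5, -9) ⇒ equivalent

yes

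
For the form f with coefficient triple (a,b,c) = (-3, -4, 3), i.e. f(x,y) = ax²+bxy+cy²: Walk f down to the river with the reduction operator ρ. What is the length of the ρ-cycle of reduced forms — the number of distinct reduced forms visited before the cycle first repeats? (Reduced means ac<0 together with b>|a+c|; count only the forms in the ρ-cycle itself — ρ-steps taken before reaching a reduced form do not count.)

D = 52, ⌊√D⌋ = 7
descent: ρ → (3,4,-3)  [lands on river]
river: ρ → (-3,2,4)
river: ρ → (4,6,-1)
river: ρ → (-1,6,4)
river: ρ → (4,2,-3)
river: ρ → (-3,4,3)
river: ρ → (3,2,-4)
river: ρ → (-4,6,1)
river: ρ → (1,6,-4)
river: ρ → (-4,2,3)
ρ-cycle length = 10 (tail of 1 descent step not counted)

10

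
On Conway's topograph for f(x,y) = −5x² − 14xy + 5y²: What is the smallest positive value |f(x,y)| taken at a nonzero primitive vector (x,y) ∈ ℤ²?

descent: ρ → (5,14,-5)  [lands on river]
river: ρ → (-5,16,2)
river: ρ → (2,16,-5)
river: ρ → (-5,14,5)
river: ρ → (5,16,-2)
river: ρ → (-2,16,5)
closes: descent 1, river 6
min |a| on river = 2

2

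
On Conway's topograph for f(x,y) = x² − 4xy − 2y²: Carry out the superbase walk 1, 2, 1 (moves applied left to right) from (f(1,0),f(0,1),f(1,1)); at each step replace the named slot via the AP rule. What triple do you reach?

start (1,-2,-5) = (f(1,0),f(0,1),f(1,1))
replace slot 1: 2·((-2)+(-5)) − 1 = -15 → (-15,-2,-5)
replace slot 2: 2·((-15)+(-5)) − (-2) = -38 → (-15,-38,-5)
replace slot 1: 2·((-38)+(-5)) − (-15) = -71 → (-71,-38,-5)

-71,-38,-5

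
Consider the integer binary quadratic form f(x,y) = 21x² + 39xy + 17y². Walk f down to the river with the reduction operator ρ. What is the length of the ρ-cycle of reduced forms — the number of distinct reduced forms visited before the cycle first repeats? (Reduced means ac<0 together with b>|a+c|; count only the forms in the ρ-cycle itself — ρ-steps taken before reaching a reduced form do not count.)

D = 93, ⌊√D⌋ = 9
descent: ρ → (17,-5,-1)
descent: ρ → (-1,9,3)  [lands on river]
river: ρ → (3,9,-1)
ρ-cycle length = 2 (tail of 2 descent steps not counted)

2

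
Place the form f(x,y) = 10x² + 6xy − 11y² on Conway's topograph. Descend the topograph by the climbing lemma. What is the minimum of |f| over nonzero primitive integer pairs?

river: ρ → (-11,16,5)
river: ρ → (5,14,-14)
river: ρ → (-14,14,5)
river: ρ → (5,16,-11)
river: ρ → (-11,6,10)
river: ρ → (10,14,-7)
river: ρ → (-7,14,10)
river: ρ → (10,6,-11)
closes: descent 0, river 8
min |a| on river = 5

5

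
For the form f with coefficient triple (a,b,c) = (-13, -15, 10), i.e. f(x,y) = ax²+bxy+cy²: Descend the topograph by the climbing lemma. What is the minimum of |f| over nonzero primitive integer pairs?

descent: ρ → (10,15,-13)  [lands on river]
river: ρ → (-13,11,12)
river: ρ → (12,13,-12)
river: ρ → (-12,11,13)
river: ρ → (13,15,-10)
river: ρ → (-10,25,3)
river: ρ → (3,23,-18)
river: ρ → (-18,13,8)
river: ρ → (8,19,-12)
river: ρ → (-12,5,15)
river: ρ → (15,25,-2)
river: ρ → (-2,27,2)
river: ρ → (2,25,-15)
river: ρ → (-15,5,12)
river: ρ → (12,19,-8)
river: ρ → (-8,13,18)
river: ρ → (18,23,-3)
river: ρ → (-3,25,10)
closes: descent 1, river 18
min |a| on river = 2

2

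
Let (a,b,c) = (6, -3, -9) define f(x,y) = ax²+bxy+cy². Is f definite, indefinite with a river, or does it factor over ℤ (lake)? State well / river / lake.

D = b²−4ac = (-3)² − 4·6·(-9) = 225
D = 15² is a perfect square ⇒ form factors over ℤ ⇒ lakes

lake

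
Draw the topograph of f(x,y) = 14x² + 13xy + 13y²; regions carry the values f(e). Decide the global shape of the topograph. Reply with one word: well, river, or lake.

D = b²−4ac = 13² − 4·14·13 = -559
D < 0 ⇒ definite ⇒ every region one sign ⇒ single well

well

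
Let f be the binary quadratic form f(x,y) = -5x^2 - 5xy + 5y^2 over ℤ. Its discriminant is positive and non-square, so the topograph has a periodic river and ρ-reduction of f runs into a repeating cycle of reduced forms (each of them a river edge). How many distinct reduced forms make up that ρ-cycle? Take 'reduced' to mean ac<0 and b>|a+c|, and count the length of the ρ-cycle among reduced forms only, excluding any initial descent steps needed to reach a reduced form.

D = 125, ⌊√D⌋ = 11
descent: ρ → (5,5,-5)  [lands on river]
river: ρ → (-5,5,5)
ρ-cycle length = 2 (tail of 1 descent step not counted)

2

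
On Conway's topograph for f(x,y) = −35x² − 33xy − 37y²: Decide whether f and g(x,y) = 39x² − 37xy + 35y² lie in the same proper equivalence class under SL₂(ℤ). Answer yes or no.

D₁ = -4091, D₂ = -4091
f is negative-definite; reduce −f:
−f: reduced (well bottom): (35,33,37) with a≤c, −a<b≤a
flip sign back: reduced form of f is (-35,-33,-37)
g: flip: (39,-37,35)→(35,37,39)
g: translate: b→-33 (≡37 mod 70), so (35,37,39)→(35,-33,37)
g: reduced (well bottom): (35,-33,37) with a≤c, −a<b≤a
reduced forms (-35, -33, -37) vs (35, -33, 37) ⇒ inequivalent

no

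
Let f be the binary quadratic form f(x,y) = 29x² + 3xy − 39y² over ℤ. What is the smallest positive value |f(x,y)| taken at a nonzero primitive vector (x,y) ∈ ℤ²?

descent: ρ → (-39,-3,29)
descent: ρ → (29,61,-7)  [lands on river]
river: ρ → (-7,65,11)
river: ρ → (11,67,-1)
river: ρ → (-1,67,11)
river: ρ → (11,65,-7)
river: ρ → (-7,61,29)
river: ρ → (29,55,-13)
river: ρ → (-13,49,41)
river: ρ → (41,33,-21)
river: ρ → (-21,51,23)
river: ρ → (23,41,-31)
river: ρ → (-31,21,33)
river: ρ → (33,45,-19)
river: ρ → (-19,31,47)
river: ρ → (47,63,-3)
river: ρ → (-3,63,47)
river: ρ → (47,31,-19)
river: ρ → (-19,45,33)
river: ρ → (33,21,-31)
river: ρ → (-31,41,23)
river: ρ → (23,51,-21)
river: ρ → (-21,33,41)
river: ρ → (41,49,-13)
river: ρ → (-13,55,29)
closes: descent 2, river 24
min |a| on river = 1

1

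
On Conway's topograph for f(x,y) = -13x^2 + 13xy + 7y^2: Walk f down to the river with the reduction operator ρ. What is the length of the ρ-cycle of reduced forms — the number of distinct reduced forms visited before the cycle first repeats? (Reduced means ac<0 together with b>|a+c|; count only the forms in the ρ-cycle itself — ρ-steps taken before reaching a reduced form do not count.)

D = 533, ⌊√D⌋ = 23
river: ρ → (7,15,-11)
river: ρ → (-11,7,11)
river: ρ → (11,15,-7)
river: ρ → (-7,13,13)
river: ρ → (13,13,-7)
river: ρ → (-7,15,11)
river: ρ → (11,7,-11)
river: ρ → (-11,15,7)
river: ρ → (7,13,-13)
river: ρ → (-13,13,7)
ρ-cycle length = 10 (tail of 0 descent steps not counted)

10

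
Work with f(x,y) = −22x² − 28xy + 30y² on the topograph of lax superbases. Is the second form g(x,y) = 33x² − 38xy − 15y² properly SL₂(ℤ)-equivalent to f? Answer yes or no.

D₁ = 3424, D₂ = 3424
river cycle of f (length 26): (30, 28, -22), (-22, 16, 36), (36, 56, -2), (-2, 56, 36), (36, 16, -22), (-22, 28, 30), (30, 32, -20), (-20, 48, 14), (14, 36, -38), (-38, 40, 12), … (16 more)
river cycle of g (length 26): (-15, 38, 33), (33, 28, -20), (-20, 52, 9), (9, 56, -8), (-8, 56, 9), (9, 52, -20), (-20, 28, 33), (33, 38, -15), (-15, 52, 12), (12, 44, -31), … (16 more)
cycles differ ⇒ inequivalent

no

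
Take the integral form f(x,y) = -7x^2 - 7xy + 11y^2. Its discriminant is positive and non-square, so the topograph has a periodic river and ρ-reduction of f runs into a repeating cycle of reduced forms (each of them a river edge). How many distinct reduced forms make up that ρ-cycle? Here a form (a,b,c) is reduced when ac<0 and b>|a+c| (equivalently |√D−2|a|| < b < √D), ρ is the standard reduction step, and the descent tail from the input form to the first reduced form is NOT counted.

D = 357, ⌊√D⌋ = 18
descent: ρ → (11,7,-7)  [lands on river]
river: ρ → (-7,7,11)
river: ρ → (11,15,-3)
river: ρ → (-3,15,11)
ρ-cycle length = 4 (tail of 1 descent step not counted)

4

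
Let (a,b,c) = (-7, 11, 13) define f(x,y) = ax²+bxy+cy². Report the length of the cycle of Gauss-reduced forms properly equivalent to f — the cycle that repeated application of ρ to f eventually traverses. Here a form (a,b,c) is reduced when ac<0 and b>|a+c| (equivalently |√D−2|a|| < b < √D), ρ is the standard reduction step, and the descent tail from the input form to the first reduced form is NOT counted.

D = 485, ⌊√D⌋ = 22
river: ρ → (13,15,-5)
river: ρ → (-5,15,13)
river: ρ → (13,11,-7)
river: ρ → (-7,17,7)
river: ρ → (7,11,-13)
river: ρ → (-13,15,5)
river: ρ → (5,15,-13)
river: ρ → (-13,11,7)
river: ρ → (7,17,-7)
river: ρ → (-7,11,13)
ρ-cycle length = 10 (tail of 0 descent steps not counted)

10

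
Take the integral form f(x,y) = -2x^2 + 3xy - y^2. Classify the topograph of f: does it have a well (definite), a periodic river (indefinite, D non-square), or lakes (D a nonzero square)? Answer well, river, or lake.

D = b²−4ac = 3² − 4·(-2)·(-1) = 1
D = 1² is a perfect square ⇒ form factors over ℤ ⇒ lakes

lake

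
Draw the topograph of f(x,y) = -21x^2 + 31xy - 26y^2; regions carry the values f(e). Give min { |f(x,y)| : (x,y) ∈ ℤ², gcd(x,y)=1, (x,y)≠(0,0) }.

translate: b→11 (≡-31 mod 42), so (21,-31,26)→(21,11,16)
flip: (21,11,16)→(16,-11,21)
reduced (well bottom): (16,-11,21) with a≤c, −a<b≤a
well minimum |f| = |-16| = 16 (negative-definite)

16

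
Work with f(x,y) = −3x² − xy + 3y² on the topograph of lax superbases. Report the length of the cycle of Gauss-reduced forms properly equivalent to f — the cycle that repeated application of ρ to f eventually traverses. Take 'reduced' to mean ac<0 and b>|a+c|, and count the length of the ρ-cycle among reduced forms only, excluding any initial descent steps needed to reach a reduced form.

D = 37, ⌊√D⌋ = 6
descent: ρ → (3,1,-3)  [lands on river]
river: ρ → (-3,5,1)
river: ρ → (1,5,-3)
river: ρ → (-3,1,3)
river: ρ → (3,5,-1)
river: ρ → (-1,5,3)
ρ-cycle length = 6 (tail of 1 descent step not counted)

6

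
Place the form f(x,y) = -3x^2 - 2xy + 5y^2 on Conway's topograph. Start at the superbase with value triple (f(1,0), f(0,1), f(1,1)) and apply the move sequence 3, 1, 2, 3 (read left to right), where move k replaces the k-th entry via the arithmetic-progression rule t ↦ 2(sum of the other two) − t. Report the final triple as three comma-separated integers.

start (-3,5,0) = (f(1,0),f(0,1),f(1,1))
replace slot 3: 2·((-3)+5) − 0 = 4 → (-3,5,4)
replace slot 1: 2·(5+4) − (-3) = 21 → (21,5,4)
replace slot 2: 2·(21+4) − 5 = 45 → (21,45,4)
replace slot 3: 2·(21+45) − 4 = 128 → (21,45,128)

21,45,128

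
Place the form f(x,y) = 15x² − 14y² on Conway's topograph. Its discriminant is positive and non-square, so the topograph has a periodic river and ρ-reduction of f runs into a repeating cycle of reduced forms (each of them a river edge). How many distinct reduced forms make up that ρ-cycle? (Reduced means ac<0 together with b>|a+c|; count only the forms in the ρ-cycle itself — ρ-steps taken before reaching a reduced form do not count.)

D = 840, ⌊√D⌋ = 28
descent: ρ → (-14,28,1)  [lands on river]
river: ρ → (1,28,-14)
ρ-cycle length = 2 (tail of 1 descent step not counted)

2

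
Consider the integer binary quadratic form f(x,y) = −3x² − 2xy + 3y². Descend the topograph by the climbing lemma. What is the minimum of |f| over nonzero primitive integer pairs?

descent: ρ → (3,2,-3)  [lands on river]
river: ρ → (-3,4,2)
river: ρ → (2,4,-3)
river: ρ → (-3,2,3)
river: ρ → (3,4,-2)
river: ρ → (-2,4,3)
closes: descent 1, river 6
min |a| on river = 2

2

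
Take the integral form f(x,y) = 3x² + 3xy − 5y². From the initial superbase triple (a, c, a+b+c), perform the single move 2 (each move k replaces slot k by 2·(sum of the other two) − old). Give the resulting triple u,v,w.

start (3,-5,1) = (f(1,0),f(0,1),f(1,1))
replace slot 2: 2·(3+1) − (-5) = 13 → (3,13,1)

3,13,1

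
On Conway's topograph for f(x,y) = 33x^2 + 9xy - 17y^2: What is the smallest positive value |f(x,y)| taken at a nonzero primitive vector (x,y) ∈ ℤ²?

descent: ρ → (-17,25,25)  [lands on river]
river: ρ → (25,25,-17)
river: ρ → (-17,43,7)
river: ρ → (7,41,-23)
river: ρ → (-23,5,25)
river: ρ → (25,45,-3)
river: ρ → (-3,45,25)
river: ρ → (25,5,-23)
river: ρ → (-23,41,7)
river: ρ → (7,43,-17)
closes: descent 1, river 10
min |a| on river = 3

3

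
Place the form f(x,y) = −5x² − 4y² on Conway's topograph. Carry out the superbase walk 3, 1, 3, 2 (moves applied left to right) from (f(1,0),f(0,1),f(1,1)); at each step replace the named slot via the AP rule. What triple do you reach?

start (-5,-4,-9) = (f(1,0),f(0,1),f(1,1))
replace slot 3: 2·((-5)+(-4)) − (-9) = -9 → (-5,-4,-9)
replace slot 1: 2·((-4)+(-9)) − (-5) = -21 → (-21,-4,-9)
replace slot 3: 2·((-21)+(-4)) − (-9) = -41 → (-21,-4,-41)
replace slot 2: 2·((-21)+(-41)) − (-4) = -120 → (-21,-120,-41)

-21,-120,-41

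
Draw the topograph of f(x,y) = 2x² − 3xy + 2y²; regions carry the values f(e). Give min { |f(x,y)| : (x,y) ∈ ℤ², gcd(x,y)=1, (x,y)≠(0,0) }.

translate: b→1 (≡-3 mod 4), so (2,-3,2)→(2,1,1)
flip: (2,1,1)→(1,-1,2)
translate: b→1 (≡-1 mod 2), so (1,-1,2)→(1,1,2)
reduced (well bottom): (1,1,2) with a≤c, −a<b≤a
well minimum = a = 1

1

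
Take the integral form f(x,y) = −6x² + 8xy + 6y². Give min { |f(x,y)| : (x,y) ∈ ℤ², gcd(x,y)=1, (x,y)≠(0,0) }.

river: ρ → (6,4,-8)
river: ρ → (-8,12,2)
river: ρ → (2,12,-8)
river: ρ → (-8,4,6)
river: ρ → (6,8,-6)
river: ρ → (-6,4,8)
river: ρ → (8,12,-2)
river: ρ → (-2,12,8)
river: ρ → (8,4,-6)
river: ρ → (-6,8,6)
closes: descent 0, river 10
min |a| on river = 2

2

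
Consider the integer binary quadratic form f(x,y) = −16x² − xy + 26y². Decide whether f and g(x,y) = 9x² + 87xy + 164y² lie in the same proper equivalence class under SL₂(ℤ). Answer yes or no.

D₁ = 1665, D₂ = 1665
river cycle of f (length 16): (-16, 31, 11), (11, 35, -10), (-10, 25, 26), (26, 27, -9), (-9, 27, 26), (26, 25, -10), (-10, 35, 11), (11, 31, -16), (-16, 33, 9), (9, 39, -4), … (6 more)
river cycle of g (length 16): (9, 33, -16), (-16, 31, 11), (11, 35, -10), (-10, 25, 26), (26, 27, -9), (-9, 27, 26), (26, 25, -10), (-10, 35, 11), (11, 31, -16), (-16, 33, 9), … (6 more)
cycles coincide ⇒ equivalent

yes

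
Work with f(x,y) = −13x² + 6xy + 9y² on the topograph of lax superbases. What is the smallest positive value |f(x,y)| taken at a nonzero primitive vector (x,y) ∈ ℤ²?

river: ρ → (9,12,-10)
river: ρ → (-10,8,11)
river: ρ → (11,14,-7)
river: ρ → (-7,14,11)
river: ρ → (11,8,-10)
river: ρ → (-10,12,9)
river: ρ → (9,6,-13)
river: ρ → (-13,20,2)
river: ρ → (2,20,-13)
river: ρ → (-13,6,9)
closes: descent 0, river 10
min |a| on river = 2

2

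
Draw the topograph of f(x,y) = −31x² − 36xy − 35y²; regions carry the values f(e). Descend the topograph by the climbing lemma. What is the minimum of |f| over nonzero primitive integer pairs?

translate: b→-26 (≡36 mod 62), so (31,36,35)→(31,-26,30)
flip: (31,-26,30)→(30,26,31)
reduced (well bottom): (30,26,31) with a≤c, −a<b≤a
well minimum |f| = |-30| = 30 (negative-definite)

30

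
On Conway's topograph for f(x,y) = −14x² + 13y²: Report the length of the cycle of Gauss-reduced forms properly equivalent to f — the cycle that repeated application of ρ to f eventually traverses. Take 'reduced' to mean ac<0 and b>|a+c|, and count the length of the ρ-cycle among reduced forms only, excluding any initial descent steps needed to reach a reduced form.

D = 728, ⌊√D⌋ = 26
descent: ρ → (13,26,-1)  [lands on river]
river: ρ → (-1,26,13)
ρ-cycle length = 2 (tail of 1 descent step not counted)

2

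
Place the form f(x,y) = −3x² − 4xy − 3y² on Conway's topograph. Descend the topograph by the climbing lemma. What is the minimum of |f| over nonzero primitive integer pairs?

translate: b→-2 (≡4 mod 6), so (3,4,3)→(3,-2,2)
flip: (3,-2,2)→(2,2,3)
reduced (well bottom): (2,2,3) with a≤c, −a<b≤a
well minimum |f| = |-2| = 2 (negative-definite)

2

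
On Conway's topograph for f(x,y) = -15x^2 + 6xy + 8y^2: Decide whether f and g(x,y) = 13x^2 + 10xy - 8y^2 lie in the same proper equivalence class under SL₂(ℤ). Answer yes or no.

D₁ = 516, D₂ = 516
river cycle of f (length 10): (8, 10, -13), (-13, 16, 5), (5, 14, -16), (-16, 18, 3), (3, 18, -16), (-16, 14, 5), (5, 16, -13), (-13, 10, 8), (8, 22, -1), (-1, 22, 8)
river cycle of g (length 10): (-8, 22, 1), (1, 22, -8), (-8, 10, 13), (13, 16, -5), (-5, 14, 16), (16, 18, -3), (-3, 18, 16), (16, 14, -5), (-5, 16, 13), (13, 10, -8)
cycles differ ⇒ inequivalent

no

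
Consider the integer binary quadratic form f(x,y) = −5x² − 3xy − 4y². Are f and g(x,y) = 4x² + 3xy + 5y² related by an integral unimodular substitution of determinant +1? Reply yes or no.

D₁ = -71, D₂ = -71
f is negative-definite; reduce −f:
−f: flip: (5,3,4)→(4,-3,5)
−f: reduced (well bottom): (4,-3,5) with a≤c, −a<b≤a
flip sign back: reduced form of f is (-4,3,-5)
g: reduced (well bottom): (4,3,5) with a≤c, −a<b≤a
reduced forms (-4, 3, -5) vs (4, 3, 5) ⇒ inequivalent

no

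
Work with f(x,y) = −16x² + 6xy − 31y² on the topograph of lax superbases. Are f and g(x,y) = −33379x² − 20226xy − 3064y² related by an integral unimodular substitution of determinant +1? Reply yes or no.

D₁ = -1948, D₂ = -1948
f is negative-definite; reduce −f:
−f: reduced (well bottom): (16,-6,31) with a≤c, −a<b≤a
flip sign back: reduced form of f is (-16,6,-31)
g is negative-definite; reduce −g:
−g: flip: (33379,20226,3064)→(3064,-20226,33379)
−g: translate: b→-1842 (≡-20226 mod 6128), so (3064,-20226,33379)→(3064,-1842,277)
−g: flip: (3064,-1842,277)→(277,1842,3064)
−g: translate: b→180 (≡1842 mod 554), so (277,1842,3064)→(277,180,31)
−g: flip: (277,180,31)→(31,-180,277)
−g: translate: b→6 (≡-180 mod 62), so (31,-180,277)→(31,6,16)
−g: flip: (31,6,16)→(16,-6,31)
−g: reduced (well bottom): (16,-6,31) with a≤c, −a<b≤a
flip sign back: reduced form of g is (-16,6,-31)
reduced forms (-16, 6, -31) vs (-16, 6, -31) ⇒ equivalent

yes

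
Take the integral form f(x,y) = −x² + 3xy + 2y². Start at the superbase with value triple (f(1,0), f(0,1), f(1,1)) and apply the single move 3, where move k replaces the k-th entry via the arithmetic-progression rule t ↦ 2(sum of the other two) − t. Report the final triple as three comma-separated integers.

start (-1,2,4) = (f(1,0),f(0,1),f(1,1))
replace slot 3: 2·((-1)+2) − 4 = -2 → (-1,2,-2)

-1,2,-2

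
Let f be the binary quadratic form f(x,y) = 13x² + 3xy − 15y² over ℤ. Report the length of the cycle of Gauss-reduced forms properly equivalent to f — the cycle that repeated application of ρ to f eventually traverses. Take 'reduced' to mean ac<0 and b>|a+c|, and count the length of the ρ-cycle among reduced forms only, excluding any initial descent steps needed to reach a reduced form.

D = 789, ⌊√D⌋ = 28
river: ρ → (-15,27,1)
river: ρ → (1,27,-15)
river: ρ → (-15,3,13)
river: ρ → (13,23,-5)
river: ρ → (-5,27,3)
river: ρ → (3,27,-5)
river: ρ → (-5,23,13)
river: ρ → (13,3,-15)
ρ-cycle length = 8 (tail of 0 descent steps not counted)

8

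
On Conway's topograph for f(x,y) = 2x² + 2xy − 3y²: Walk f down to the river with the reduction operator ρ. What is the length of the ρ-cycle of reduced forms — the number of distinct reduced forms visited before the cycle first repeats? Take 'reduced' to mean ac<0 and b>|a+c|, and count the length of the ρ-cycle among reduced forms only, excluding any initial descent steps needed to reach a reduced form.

D = 28, ⌊√D⌋ = 5
river: ρ → (-3,4,1)
river: ρ → (1,4,-3)
river: ρ → (-3,2,2)
river: ρ → (2,2,-3)
ρ-cycle length = 4 (tail of 0 descent steps not counted)

4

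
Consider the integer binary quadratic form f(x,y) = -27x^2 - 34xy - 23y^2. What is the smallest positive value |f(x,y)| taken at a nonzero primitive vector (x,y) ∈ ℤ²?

translate: b→-20 (≡34 mod 54), so (27,34,23)→(27,-20,16)
flip: (27,-20,16)→(16,20,27)
translate: b→-12 (≡20 mod 32), so (16,20,27)→(16,-12,23)
reduced (well bottom): (16,-12,23) with a≤c, −a<b≤a
well minimum |f| = |-16| = 16 (negative-definite)

16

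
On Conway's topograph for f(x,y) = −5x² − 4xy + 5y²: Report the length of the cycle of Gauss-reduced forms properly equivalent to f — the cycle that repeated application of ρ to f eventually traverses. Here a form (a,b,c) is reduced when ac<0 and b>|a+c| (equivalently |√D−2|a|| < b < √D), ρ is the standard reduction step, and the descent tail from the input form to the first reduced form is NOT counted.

D = 116, ⌊√D⌋ = 10
descent: ρ → (5,4,-5)  [lands on river]
river: ρ → (-5,6,4)
river: ρ → (4,10,-1)
river: ρ → (-1,10,4)
river: ρ → (4,6,-5)
river: ρ → (-5,4,5)
river: ρ → (5,6,-4)
river: ρ → (-4,10,1)
river: ρ → (1,10,-4)
river: ρ → (-4,6,5)
ρ-cycle length = 10 (tail of 1 descent step not counted)

10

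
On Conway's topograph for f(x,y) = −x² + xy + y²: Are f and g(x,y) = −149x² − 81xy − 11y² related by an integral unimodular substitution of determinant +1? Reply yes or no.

D₁ = 5, D₂ = 5
river cycle of f (length 2): (1, 1, -1), (-1, 1, 1)
river cycle of g (length 2): (-1, 1, 1), (1, 1, -1)
cycles coincide ⇒ equivalent

yes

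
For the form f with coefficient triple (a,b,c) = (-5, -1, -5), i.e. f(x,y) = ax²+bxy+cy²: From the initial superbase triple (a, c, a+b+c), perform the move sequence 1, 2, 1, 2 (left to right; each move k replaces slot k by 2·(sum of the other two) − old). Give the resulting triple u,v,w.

start (-5,-5,-11) = (f(1,0),f(0,1),f(1,1))
replace slot 1: 2·((-5)+(-11)) − (-5) = -27 → (-27,-5,-11)
replace slot 2: 2·((-27)+(-11)) − (-5) = -71 → (-27,-71,-11)
replace slot 1: 2·((-71)+(-11)) − (-27) = -137 → (-137,-71,-11)
replace slot 2: 2·((-137)+(-11)) − (-71) = -225 → (-137,-225,-11)

-137,-225,-11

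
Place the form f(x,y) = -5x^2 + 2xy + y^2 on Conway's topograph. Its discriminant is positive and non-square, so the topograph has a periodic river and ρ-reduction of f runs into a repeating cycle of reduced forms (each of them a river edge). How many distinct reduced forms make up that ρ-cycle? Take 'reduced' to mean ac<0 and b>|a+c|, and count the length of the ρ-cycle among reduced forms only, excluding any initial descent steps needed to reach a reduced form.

D = 24, ⌊√D⌋ = 4
descent: ρ → (1,4,-2)  [lands on river]
river: ρ → (-2,4,1)
ρ-cycle length = 2 (tail of 1 descent step not counted)

2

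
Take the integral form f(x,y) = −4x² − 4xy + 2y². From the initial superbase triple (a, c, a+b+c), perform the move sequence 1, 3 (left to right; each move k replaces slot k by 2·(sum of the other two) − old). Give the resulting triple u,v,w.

start (-4,2,-6) = (f(1,0),f(0,1),f(1,1))
replace slot 1: 2·(2+(-6)) − (-4) = -4 → (-4,2,-6)
replace slot 3: 2·((-4)+2) − (-6) = 2 → (-4,2,2)

-4,2,2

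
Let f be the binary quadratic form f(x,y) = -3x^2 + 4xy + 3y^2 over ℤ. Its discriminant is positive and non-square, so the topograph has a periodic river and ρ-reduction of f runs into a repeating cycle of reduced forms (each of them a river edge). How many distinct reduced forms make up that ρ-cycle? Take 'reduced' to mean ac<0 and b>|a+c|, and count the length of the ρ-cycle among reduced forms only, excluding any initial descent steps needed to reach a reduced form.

D = 52, ⌊√D⌋ = 7
river: ρ → (3,2,-4)
river: ρ → (-4,6,1)
river: ρ → (1,6,-4)
river: ρ → (-4,2,3)
river: ρ → (3,4,-3)
river: ρ → (-3,2,4)
river: ρ → (4,6,-1)
river: ρ → (-1,6,4)
river: ρ → (4,2,-3)
river: ρ → (-3,4,3)
ρ-cycle length = 10 (tail of 0 descent steps not counted)

10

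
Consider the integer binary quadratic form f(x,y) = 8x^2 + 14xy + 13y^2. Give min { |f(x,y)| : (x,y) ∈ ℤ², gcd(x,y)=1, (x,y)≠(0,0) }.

translate: b→-2 (≡14 mod 16), so (8,14,13)→(8,-2,7)
flip: (8,-2,7)→(7,2,8)
reduced (well bottom): (7,2,8) with a≤c, −a<b≤a
well minimum = a = 7

7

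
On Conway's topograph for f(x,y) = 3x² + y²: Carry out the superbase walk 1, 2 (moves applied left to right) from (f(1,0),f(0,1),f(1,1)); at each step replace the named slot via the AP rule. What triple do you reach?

start (3,1,4) = (f(1,0),f(0,1),f(1,1))
replace slot 1: 2·(1+4) − 3 = 7 → (7,1,4)
replace slot 2: 2·(7+4) − 1 = 21 → (7,21,4)

7,21,4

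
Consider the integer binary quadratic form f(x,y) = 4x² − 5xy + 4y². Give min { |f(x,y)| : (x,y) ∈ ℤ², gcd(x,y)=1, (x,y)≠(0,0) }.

translate: b→3 (≡-5 mod 8), so (4,-5,4)→(4,3,3)
flip: (4,3,3)→(3,-3,4)
translate: b→3 (≡-3 mod 6), so (3,-3,4)→(3,3,4)
reduced (well bottom): (3,3,4) with a≤c, −a<b≤a
well minimum = a = 3

3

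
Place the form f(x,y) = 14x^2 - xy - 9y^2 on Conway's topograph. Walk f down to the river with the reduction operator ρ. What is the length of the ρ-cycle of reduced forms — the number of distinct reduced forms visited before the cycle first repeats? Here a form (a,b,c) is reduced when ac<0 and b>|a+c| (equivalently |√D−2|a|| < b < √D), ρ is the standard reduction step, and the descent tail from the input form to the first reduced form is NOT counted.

D = 505, ⌊√D⌋ = 22
descent: ρ → (-9,19,4)  [lands on river]
river: ρ → (4,21,-4)
river: ρ → (-4,19,9)
river: ρ → (9,17,-6)
river: ρ → (-6,19,6)
river: ρ → (6,17,-9)
ρ-cycle length = 6 (tail of 1 descent step not counted)

6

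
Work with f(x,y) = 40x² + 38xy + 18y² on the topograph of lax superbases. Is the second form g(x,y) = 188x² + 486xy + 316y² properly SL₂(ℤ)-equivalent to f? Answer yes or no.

D₁ = -1436, D₂ = -1436
f: flip: (40,38,18)→(18,-38,40)
f: translate: b→-2 (≡-38 mod 36), so (18,-38,40)→(18,-2,20)
f: reduced (well bottom): (18,-2,20) with a≤c, −a<b≤a
g: translate: b→110 (≡486 mod 376), so (188,486,316)→(188,110,18)
g: flip: (188,110,18)→(18,-110,188)
g: translate: b→-2 (≡-110 mod 36), so (18,-110,188)→(18,-2,20)
g: reduced (well bottom): (18,-2,20) with a≤c, −a<b≤a
reduced forms (18, -2, 20) vs (18, -2, 20) ⇒ equivalent

yes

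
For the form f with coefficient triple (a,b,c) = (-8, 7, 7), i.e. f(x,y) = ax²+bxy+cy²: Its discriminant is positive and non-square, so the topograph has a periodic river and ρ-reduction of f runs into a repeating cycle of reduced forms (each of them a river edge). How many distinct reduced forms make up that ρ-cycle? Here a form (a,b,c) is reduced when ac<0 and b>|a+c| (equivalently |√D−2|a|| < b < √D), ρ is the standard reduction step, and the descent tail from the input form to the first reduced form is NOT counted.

D = 273, ⌊√D⌋ = 16
river: ρ → (7,7,-8)
river: ρ → (-8,9,6)
river: ρ → (6,15,-2)
river: ρ → (-2,13,13)
river: ρ → (13,13,-2)
river: ρ → (-2,15,6)
river: ρ → (6,9,-8)
river: ρ → (-8,7,7)
ρ-cycle length = 8 (tail of 0 descent steps not counted)

8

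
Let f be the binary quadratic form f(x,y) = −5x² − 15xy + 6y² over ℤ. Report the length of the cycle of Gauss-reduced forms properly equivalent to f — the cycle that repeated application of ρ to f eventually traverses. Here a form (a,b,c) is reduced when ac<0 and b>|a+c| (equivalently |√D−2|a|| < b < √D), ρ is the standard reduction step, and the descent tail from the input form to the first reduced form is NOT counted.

D = 345, ⌊√D⌋ = 18
descent: ρ → (6,15,-5)  [lands on river]
river: ρ → (-5,15,6)
river: ρ → (6,9,-11)
river: ρ → (-11,13,4)
river: ρ → (4,11,-14)
river: ρ → (-14,17,1)
river: ρ → (1,17,-14)
river: ρ → (-14,11,4)
river: ρ → (4,13,-11)
river: ρ → (-11,9,6)
ρ-cycle length = 10 (tail of 1 descent step not counted)

10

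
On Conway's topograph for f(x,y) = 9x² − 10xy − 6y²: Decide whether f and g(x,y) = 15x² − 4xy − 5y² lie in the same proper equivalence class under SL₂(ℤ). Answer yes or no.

D₁ = 316, D₂ = 316
river cycle of f (length 6): (-6, 10, 9), (9, 8, -7), (-7, 6, 10), (10, 14, -3), (-3, 16, 5), (5, 14, -6)
river cycle of g (length 6): (-5, 14, 6), (6, 10, -9), (-9, 8, 7), (7, 6, -10), (-10, 14, 3), (3, 16, -5)
cycles differ ⇒ inequivalent

no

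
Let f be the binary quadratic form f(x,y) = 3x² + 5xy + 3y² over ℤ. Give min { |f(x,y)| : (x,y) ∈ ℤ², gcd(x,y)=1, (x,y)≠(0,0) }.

translate: b→-1 (≡5 mod 6), so (3,5,3)→(3,-1,1)
flip: (3,-1,1)→(1,1,3)
reduced (well bottom): (1,1,3) with a≤c, −a<b≤a
well minimum = a = 1

1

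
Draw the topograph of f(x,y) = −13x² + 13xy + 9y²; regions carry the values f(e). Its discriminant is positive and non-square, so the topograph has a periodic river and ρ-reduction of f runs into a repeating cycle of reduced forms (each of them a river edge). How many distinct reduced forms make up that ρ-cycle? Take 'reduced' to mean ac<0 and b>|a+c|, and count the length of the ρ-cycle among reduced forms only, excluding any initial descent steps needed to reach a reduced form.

D = 637, ⌊√D⌋ = 25
river: ρ → (9,23,-3)
river: ρ → (-3,25,1)
river: ρ → (1,25,-3)
river: ρ → (-3,23,9)
river: ρ → (9,13,-13)
river: ρ → (-13,13,9)
ρ-cycle length = 6 (tail of 0 descent steps not counted)

6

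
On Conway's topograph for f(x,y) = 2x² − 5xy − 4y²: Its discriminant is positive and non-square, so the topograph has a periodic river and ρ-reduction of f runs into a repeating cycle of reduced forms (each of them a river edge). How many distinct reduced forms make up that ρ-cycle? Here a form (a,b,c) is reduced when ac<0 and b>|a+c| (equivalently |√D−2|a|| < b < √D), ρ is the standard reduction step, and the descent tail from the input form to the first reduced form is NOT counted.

D = 57, ⌊√D⌋ = 7
descent: ρ → (-4,5,2)  [lands on river]
river: ρ → (2,7,-1)
river: ρ → (-1,7,2)
river: ρ → (2,5,-4)
river: ρ → (-4,3,3)
river: ρ → (3,3,-4)
ρ-cycle length = 6 (tail of 1 descent step not counted)

6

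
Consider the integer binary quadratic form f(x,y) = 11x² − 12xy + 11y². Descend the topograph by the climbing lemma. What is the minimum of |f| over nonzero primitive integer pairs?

translate: b→10 (≡-12 mod 22), so (11,-12,11)→(11,10,10)
flip: (11,10,10)→(10,-10,11)
translate: b→10 (≡-10 mod 20), so (10,-10,11)→(10,10,11)
reduced (well bottom): (10,10,11) with a≤c, −a<b≤a
well minimum = a = 10

10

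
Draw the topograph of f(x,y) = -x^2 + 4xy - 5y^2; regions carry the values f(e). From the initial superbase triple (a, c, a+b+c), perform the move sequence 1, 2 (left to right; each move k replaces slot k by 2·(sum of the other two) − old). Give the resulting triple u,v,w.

start (-1,-5,-2) = (f(1,0),f(0,1),f(1,1))
replace slot 1: 2·((-5)+(-2)) − (-1) = -13 → (-13,-5,-2)
replace slot 2: 2·((-13)+(-2)) − (-5) = -25 → (-13,-25,-2)

-13,-25,-2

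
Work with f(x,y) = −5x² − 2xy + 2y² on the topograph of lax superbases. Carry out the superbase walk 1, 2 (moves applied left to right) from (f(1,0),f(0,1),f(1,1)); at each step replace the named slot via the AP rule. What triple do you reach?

start (-5,2,-5) = (f(1,0),f(0,1),f(1,1))
replace slot 1: 2·(2+(-5)) − (-5) = -1 → (-1,2,-5)
replace slot 2: 2·((-1)+(-5)) − 2 = -14 → (-1,-14,-5)

-1,-14,-5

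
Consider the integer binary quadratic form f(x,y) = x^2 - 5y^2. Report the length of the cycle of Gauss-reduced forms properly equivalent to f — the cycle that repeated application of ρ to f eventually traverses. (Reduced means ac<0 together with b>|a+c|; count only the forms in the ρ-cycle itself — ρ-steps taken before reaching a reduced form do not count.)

D = 20, ⌊√D⌋ = 4
descent: ρ → (-5,0,1)
descent: ρ → (1,4,-1)  [lands on river]
river: ρ → (-1,4,1)
ρ-cycle length = 2 (tail of 2 descent steps not counted)

2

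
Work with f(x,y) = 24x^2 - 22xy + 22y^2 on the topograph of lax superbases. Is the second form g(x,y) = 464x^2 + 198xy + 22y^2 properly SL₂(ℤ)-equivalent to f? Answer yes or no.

D₁ = -1628, D₂ = -1628
f: flip: (24,-22,22)→(22,22,24)
f: reduced (well bottom): (22,22,24) with a≤c, −a<b≤a
g: flip: (464,198,22)→(22,-198,464)
g: translate: b→22 (≡-198 mod 44), so (22,-198,464)→(22,22,24)
g: reduced (well bottom): (22,22,24) with a≤c, −a<b≤a
reduced forms (22, 22, 24) vs (22, 22, 24) ⇒ equivalent

yes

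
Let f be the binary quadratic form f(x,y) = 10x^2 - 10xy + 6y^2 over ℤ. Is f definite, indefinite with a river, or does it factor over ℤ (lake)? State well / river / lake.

D = b²−4ac = (-10)² − 4·10·6 = -140
D < 0 ⇒ definite ⇒ every region one sign ⇒ single well

well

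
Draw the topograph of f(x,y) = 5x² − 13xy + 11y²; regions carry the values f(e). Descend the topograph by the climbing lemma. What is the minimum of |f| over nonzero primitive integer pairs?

translate: b→-3 (≡-13 mod 10), so (5,-13,11)→(5,-3,3)
flip: (5,-3,3)→(3,3,5)
reduced (well bottom): (3,3,5) with a≤c, −a<b≤a
well minimum = a = 3

3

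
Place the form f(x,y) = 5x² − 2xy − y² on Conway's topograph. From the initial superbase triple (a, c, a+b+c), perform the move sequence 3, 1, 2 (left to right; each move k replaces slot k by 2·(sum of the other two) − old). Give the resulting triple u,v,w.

start (5,-1,2) = (f(1,0),f(0,1),f(1,1))
replace slot 3: 2·(5+(-1)) − 2 = 6 → (5,-1,6)
replace slot 1: 2·((-1)+6) − 5 = 5 → (5,-1,6)
replace slot 2: 2·(5+6) − (-1) = 23 → (5,23,6)

5,23,6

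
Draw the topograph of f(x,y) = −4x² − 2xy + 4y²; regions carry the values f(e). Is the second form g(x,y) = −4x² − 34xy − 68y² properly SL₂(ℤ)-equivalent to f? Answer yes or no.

D₁ = 68, D₂ = 68
river cycle of f (length 6): (4, 2, -4), (-4, 6, 2), (2, 6, -4), (-4, 2, 4), (4, 6, -2), (-2, 6, 4)
river cycle of g (length 6): (-4, 6, 2), (2, 6, -4), (-4, 2, 4), (4, 6, -2), (-2, 6, 4), (4, 2, -4)
cycles coincide ⇒ equivalent

yes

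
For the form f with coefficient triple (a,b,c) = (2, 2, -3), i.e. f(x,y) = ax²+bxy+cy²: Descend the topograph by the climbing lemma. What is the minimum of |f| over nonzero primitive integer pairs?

river: ρ → (-3,4,1)
river: ρ → (1,4,-3)
river: ρ → (-3,2,2)
river: ρ → (2,2,-3)
closes: descent 0, river 4
min |a| on river = 1

1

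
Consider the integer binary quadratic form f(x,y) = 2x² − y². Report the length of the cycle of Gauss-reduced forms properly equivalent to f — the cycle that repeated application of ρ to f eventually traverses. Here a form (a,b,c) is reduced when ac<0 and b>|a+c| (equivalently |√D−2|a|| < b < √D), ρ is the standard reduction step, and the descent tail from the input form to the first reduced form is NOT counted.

D = 8, ⌊√D⌋ = 2
descent: ρ → (-1,2,1)  [lands on river]
river: ρ → (1,2,-1)
ρ-cycle length = 2 (tail of 1 descent step not counted)

2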